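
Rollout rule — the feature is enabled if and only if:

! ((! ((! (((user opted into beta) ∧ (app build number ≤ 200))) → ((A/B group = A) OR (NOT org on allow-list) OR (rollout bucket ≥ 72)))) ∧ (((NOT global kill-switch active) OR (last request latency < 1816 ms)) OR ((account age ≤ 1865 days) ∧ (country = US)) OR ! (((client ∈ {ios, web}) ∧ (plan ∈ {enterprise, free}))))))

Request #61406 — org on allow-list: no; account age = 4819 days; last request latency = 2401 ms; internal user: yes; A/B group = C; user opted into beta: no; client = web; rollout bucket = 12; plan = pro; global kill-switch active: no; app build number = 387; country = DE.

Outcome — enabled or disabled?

Enabled

Atomic conditions:
  user opted into beta: no → false
  app build number ≤ 200: 387 ≤ 200 is false
  A/B group = A: C == A is false
  NOT org on allow-list: no → true
  rollout bucket ≥ 72: 12 ≥ 72 is false
  NOT global kill-switch active: no → true
  last request latency < 1816 ms: 2401 < 1816 is false
  account age ≤ 1865 days: 4819 ≤ 1865 is false
  country = US: DE == US is false
  client ∈ {ios, web}: web is in the set → true
  plan ∈ {enterprise, free}: pro is not in the set → false
Combine:
[1.1.1.1.1] false AND false = false
[1.1.1.1] NOT false = true
[1.1.1.2] false OR true OR false = true
[1.1.1] true → true = true
[1.1] NOT true = false
[1.2.1] true OR false = true
[1.2.2] false AND false = false
[1.2.3.1] true AND false = false
[1.2.3] NOT false = true
[1.2] true OR false OR true = true
[1] false AND true = false
[root] NOT false = true
Overall: true → enabled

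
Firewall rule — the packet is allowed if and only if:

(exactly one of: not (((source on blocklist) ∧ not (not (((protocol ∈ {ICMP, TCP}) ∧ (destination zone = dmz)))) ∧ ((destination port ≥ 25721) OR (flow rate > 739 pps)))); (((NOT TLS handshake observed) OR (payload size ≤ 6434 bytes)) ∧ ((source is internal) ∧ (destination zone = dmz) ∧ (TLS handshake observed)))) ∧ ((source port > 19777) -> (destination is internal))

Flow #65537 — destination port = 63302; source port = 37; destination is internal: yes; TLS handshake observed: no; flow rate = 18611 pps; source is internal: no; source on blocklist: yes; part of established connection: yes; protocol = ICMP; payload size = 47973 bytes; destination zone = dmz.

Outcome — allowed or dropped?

Dropped

Atomic conditions:
  source on blocklist: yes → true
  protocol ∈ {ICMP, TCP}: ICMP is in the set → true
  destination zone = dmz: dmz == dmz is true
  destination port ≥ 25721: 63302 ≥ 25721 is true
  flow rate > 739 pps: 18611 > 739 is true
  NOT TLS handshake observed: no → true
  payload size ≤ 6434 bytes: 47973 ≤ 6434 is false
  source is internal: no → false
  TLS handshake observed: no → false
  source port > 19777: 37 > 19777 is false
  destination is internal: yes → true
Combine:
[1.1.1.2.1.1] true AND true = true
[1.1.1.2.1] NOT true = false
[1.1.1.2] NOT false = true
[1.1.1.3] true OR true = true
[1.1.1] true AND true AND true = true
[1.1] NOT true = false
[1.2.1] true OR false = true
[1.2.2] false AND true AND false = false
[1.2] true AND false = false
[1] exactly-one(false, false) = false
[2] false → true (antecedent false ⇒ implication holds) = true
[root] false AND true = false
Overall: false → dropped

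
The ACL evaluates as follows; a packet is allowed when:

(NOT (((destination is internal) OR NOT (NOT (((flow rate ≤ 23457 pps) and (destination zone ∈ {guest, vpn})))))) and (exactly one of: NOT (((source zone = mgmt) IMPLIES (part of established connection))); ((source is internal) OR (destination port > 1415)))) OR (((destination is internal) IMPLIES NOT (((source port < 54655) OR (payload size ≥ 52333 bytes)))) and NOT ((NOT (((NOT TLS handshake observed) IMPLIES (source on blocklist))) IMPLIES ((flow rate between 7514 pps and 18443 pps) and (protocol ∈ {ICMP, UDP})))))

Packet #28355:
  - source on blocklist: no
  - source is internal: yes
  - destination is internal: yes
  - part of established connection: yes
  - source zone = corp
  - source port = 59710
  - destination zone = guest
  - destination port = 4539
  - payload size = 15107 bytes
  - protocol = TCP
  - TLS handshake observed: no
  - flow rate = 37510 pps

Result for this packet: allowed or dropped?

Allowed

Atomic conditions:
  destination is internal: yes → true
  flow rate ≤ 23457 pps: 37510 ≤ 23457 is false
  destination zone ∈ {guest, vpn}: guest is in the set → true
  source zone = mgmt: corp == mgmt is false
  part of established connection: yes → true
  source is internal: yes → true
  destination port > 1415: 4539 > 1415 is true
  source port < 54655: 59710 < 54655 is false
  payload size ≥ 52333 bytes: 15107 ≥ 52333 is false
  NOT TLS handshake observed: no → true
  source on blocklist: no → false
  flow rate between 7514 pps and 18443 pps: 37510 in [7514, 18443] is false
  protocol ∈ {ICMP, UDP}: TCP is not in the set → false
Combine:
[1.1.1.2.1.1] false AND true = false
[1.1.1.2.1] NOT false = true
[1.1.1.2] NOT true = false
[1.1.1] true OR false = true
[1.1] NOT true = false
[1.2.1.1] false → true (antecedent false ⇒ implication holds) = true
[1.2.1] NOT true = false
[1.2.2] true OR true = true
[1.2] exactly-one(false, true) = true
[1] false AND true = false
[2.1.2.1] false OR false = false
[2.1.2] NOT false = true
[2.1] true → true = true
[2.2.1.1.1] true → false = false
[2.2.1.1] NOT false = true
[2.2.1.2] false AND false = false
[2.2.1] true → false = false
[2.2] NOT false = true
[2] true AND true = true
[root] false OR true = true
Overall: true → allowed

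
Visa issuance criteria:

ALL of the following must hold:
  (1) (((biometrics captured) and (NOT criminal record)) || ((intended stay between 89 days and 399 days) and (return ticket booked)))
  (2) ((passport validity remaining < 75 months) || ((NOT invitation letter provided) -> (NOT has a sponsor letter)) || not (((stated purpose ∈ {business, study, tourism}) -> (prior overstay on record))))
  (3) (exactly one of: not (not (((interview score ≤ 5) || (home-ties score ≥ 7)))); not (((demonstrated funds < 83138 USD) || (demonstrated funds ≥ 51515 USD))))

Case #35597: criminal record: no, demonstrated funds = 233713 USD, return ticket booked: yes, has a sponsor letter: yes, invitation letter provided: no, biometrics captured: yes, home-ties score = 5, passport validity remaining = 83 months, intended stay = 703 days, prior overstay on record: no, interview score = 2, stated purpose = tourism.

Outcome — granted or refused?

Granted

Atomic conditions:
  biometrics captured: yes → true
  NOT criminal record: no → true
  intended stay between 89 days and 399 days: 703 in [89, 399] is false
  return ticket booked: yes → true
  passport validity remaining < 75 months: 83 < 75 is false
  NOT invitation letter provided: no → true
  NOT has a sponsor letter: yes → false
  stated purpose ∈ {business, study, tourism}: tourism is in the set → true
  prior overstay on record: no → false
  interview score ≤ 5: 2 ≤ 5 is true
  home-ties score ≥ 7: 5 ≥ 7 is false
  demonstrated funds < 83138 USD: 233713 < 83138 is false
  demonstrated funds ≥ 51515 USD: 233713 ≥ 51515 is true
Combine:
[1.1] true AND true = true
[1.2] false AND true = false
[1] true OR false = true
[2.2] true → false = false
[2.3.1] true → false = false
[2.3] NOT false = true
[2] false OR false OR true = true
[3.1.1.1] true OR false = true
[3.1.1] NOT true = false
[3.1] NOT false = true
[3.2.1] false OR true = true
[3.2] NOT true = false
[3] exactly-one(true, false) = true
[root] true AND true AND true = true
Overall: true → granted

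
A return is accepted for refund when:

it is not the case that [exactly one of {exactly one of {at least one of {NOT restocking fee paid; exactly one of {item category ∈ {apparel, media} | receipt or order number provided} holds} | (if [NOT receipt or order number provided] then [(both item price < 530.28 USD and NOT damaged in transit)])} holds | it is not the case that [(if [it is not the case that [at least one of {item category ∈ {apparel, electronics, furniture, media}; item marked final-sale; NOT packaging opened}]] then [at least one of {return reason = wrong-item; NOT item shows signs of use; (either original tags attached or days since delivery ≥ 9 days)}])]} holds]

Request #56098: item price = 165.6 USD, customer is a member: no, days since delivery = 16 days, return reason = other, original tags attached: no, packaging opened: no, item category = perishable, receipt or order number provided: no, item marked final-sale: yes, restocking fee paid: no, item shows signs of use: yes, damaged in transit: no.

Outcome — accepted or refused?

Atomic conditions:
  NOT restocking fee paid: no → true
  item category ∈ {apparel, media}: perishable is not in the set → false
  receipt or order number provided: no → false
  NOT receipt or order number provided: no → true
  item price < 530.28 USD: 165.6 < 530.28 is true
  NOT damaged in transit: no → true
  item category ∈ {apparel, electronics, furniture, media}: perishable is not in the set → false
  item marked final-sale: yes → true
  NOT packaging opened: no → true
  return reason = wrong-item: other == wrong-item is false
  NOT item shows signs of use: yes → false
  original tags attached: no → false
  days since delivery ≥ 9 days: 16 ≥ 9 is true
Combine:
[1.1.1.2] exactly-one(false, false) = false
[1.1.1] true OR false = true
[1.1.2.2] true AND true = true
[1.1.2] true → true = true
[1.1] exactly-one(true, true) = false
[1.2.1.1.1] false OR true OR true = true
[1.2.1.1] NOT true = false
[1.2.1.2.3] false OR true = true
[1.2.1.2] false OR false OR true = true
[1.2.1] false → true (antecedent false ⇒ implication holds) = true
[1.2] NOT true = false
[1] exactly-one(false, false) = false
[root] NOT false = true
Overall: true → accepted

Accepted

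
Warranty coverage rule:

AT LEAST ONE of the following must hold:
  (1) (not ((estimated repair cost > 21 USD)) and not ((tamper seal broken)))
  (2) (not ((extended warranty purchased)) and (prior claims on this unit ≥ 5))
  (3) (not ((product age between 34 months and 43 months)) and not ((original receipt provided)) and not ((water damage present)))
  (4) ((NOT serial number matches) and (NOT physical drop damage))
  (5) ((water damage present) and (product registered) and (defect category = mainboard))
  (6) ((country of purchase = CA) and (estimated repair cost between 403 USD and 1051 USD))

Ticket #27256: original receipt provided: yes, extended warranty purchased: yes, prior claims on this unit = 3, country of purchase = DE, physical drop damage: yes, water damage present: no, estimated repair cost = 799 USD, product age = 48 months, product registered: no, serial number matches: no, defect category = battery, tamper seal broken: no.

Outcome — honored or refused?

Refused

Atomic conditions:
  estimated repair cost > 21 USD: 799 > 21 is true
  tamper seal broken: no → false
  extended warranty purchased: yes → true
  prior claims on this unit ≥ 5: 3 ≥ 5 is false
  product age between 34 months and 43 months: 48 in [34, 43] is false
  original receipt provided: yes → true
  water damage present: no → false
  NOT serial number matches: no → true
  NOT physical drop damage: yes → false
  product registered: no → false
  defect category = mainboard: battery == mainboard is false
  country of purchase = CA: DE == CA is false
  estimated repair cost between 403 USD and 1051 USD: 799 in [403, 1051] is true
Combine:
[1.1] NOT true = false
[1.2] NOT false = true
[1] false AND true = false
[2.1] NOT true = false
[2] false AND false = false
[3.1] NOT false = true
[3.2] NOT true = false
[3.3] NOT false = true
[3] true AND false AND true = false
[4] true AND false = false
[5] false AND false AND false = false
[6] false AND true = false
[root] false OR false OR false OR false OR false OR false = false
Overall: false → refused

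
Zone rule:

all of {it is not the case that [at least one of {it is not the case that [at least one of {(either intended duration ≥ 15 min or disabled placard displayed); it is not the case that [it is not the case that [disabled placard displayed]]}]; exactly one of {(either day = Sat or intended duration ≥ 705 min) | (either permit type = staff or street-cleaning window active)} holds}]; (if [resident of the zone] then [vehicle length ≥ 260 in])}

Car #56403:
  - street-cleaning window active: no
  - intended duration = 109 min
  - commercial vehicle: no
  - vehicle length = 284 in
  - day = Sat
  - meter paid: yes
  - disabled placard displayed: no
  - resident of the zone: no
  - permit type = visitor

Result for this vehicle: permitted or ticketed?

Ticketed

Atomic conditions:
  intended duration ≥ 15 min: 109 ≥ 15 is true
  disabled placard displayed: no → false
  day = Sat: Sat == Sat is true
  intended duration ≥ 705 min: 109 ≥ 705 is false
  permit type = staff: visitor == staff is false
  street-cleaning window active: no → false
  resident of the zone: no → false
  vehicle length ≥ 260 in: 284 ≥ 260 is true
Combine:
[1.1.1.1.1] true OR false = true
[1.1.1.1.2.1] NOT false = true
[1.1.1.1.2] NOT true = false
[1.1.1.1] true OR false = true
[1.1.1] NOT true = false
[1.1.2.1] true OR false = true
[1.1.2.2] false OR false = false
[1.1.2] exactly-one(true, false) = true
[1.1] false OR true = true
[1] NOT true = false
[2] false → true (antecedent false ⇒ implication holds) = true
[root] false AND true = false
Overall: false → ticketed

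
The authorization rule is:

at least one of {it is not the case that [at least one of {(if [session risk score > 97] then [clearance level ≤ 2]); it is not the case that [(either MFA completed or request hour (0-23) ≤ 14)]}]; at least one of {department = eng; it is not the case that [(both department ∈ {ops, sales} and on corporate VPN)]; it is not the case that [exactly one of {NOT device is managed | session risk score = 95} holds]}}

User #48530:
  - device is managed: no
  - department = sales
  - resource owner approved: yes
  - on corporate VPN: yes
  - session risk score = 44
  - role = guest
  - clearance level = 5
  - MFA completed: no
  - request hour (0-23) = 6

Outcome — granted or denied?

Denied

Atomic conditions:
  session risk score > 97: 44 > 97 is false
  clearance level ≤ 2: 5 ≤ 2 is false
  MFA completed: no → false
  request hour (0-23) ≤ 14: 6 ≤ 14 is true
  department = eng: sales == eng is false
  department ∈ {ops, sales}: sales is in the set → true
  on corporate VPN: yes → true
  NOT device is managed: no → true
  session risk score = 95: 44 == 95 is false
Combine:
[1.1.1] false → false (antecedent false ⇒ implication holds) = true
[1.1.2.1] false OR true = true
[1.1.2] NOT true = false
[1.1] true OR false = true
[1] NOT true = false
[2.2.1] true AND true = true
[2.2] NOT true = false
[2.3.1] exactly-one(true, false) = true
[2.3] NOT true = false
[2] false OR false OR false = false
[root] false OR false = false
Overall: false → denied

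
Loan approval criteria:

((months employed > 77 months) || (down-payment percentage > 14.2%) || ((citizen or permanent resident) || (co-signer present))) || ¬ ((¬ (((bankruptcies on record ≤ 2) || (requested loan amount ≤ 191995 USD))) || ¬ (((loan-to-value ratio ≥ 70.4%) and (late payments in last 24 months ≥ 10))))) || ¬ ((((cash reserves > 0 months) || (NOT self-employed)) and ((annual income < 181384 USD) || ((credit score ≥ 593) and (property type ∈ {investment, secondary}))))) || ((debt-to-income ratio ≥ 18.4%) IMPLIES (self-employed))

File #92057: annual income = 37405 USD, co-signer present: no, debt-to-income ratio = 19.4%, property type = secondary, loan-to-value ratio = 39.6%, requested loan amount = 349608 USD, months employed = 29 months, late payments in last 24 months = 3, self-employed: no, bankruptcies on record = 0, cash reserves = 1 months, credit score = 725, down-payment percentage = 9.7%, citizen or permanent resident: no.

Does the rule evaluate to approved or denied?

Atomic conditions:
  months employed > 77 months: 29 > 77 is false
  down-payment percentage > 14.2%: 9.7 > 14.2 is false
  citizen or permanent resident: no → false
  co-signer present: no → false
  bankruptcies on record ≤ 2: 0 ≤ 2 is true
  requested loan amount ≤ 191995 USD: 349608 ≤ 191995 is false
  loan-to-value ratio ≥ 70.4%: 39.6 ≥ 70.4 is false
  late payments in last 24 months ≥ 10: 3 ≥ 10 is false
  cash reserves > 0 months: 1 > 0 is true
  NOT self-employed: no → true
  annual income < 181384 USD: 37405 < 181384 is true
  credit score ≥ 593: 725 ≥ 593 is true
  property type ∈ {investment, secondary}: secondary is in the set → true
  debt-to-income ratio ≥ 18.4%: 19.4 ≥ 18.4 is true
  self-employed: no → false
Combine:
[1.3] false OR false = false
[1] false OR false OR false = false
[2.1.1.1] true OR false = true
[2.1.1] NOT true = false
[2.1.2.1] false AND false = false
[2.1.2] NOT false = true
[2.1] false OR true = true
[2] NOT true = false
[3.1.1] true OR true = true
[3.1.2.2] true AND true = true
[3.1.2] true OR true = true
[3.1] true AND true = true
[3] NOT true = false
[4] true → false = false
[root] false OR false OR false OR false = false
Overall: false → denied

Denied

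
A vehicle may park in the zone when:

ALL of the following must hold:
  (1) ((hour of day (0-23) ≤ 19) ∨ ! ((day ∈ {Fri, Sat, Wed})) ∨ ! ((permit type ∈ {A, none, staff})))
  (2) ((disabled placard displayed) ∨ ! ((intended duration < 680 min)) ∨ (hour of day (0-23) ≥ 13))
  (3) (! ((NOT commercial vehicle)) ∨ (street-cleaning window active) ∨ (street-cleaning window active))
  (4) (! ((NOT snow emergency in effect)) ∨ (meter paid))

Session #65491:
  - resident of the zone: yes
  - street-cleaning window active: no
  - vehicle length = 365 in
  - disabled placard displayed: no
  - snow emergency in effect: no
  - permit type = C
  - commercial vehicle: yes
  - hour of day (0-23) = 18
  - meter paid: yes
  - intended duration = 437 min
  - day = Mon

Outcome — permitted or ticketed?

Permitted

Atomic conditions:
  hour of day (0-23) ≤ 19: 18 ≤ 19 is true
  day ∈ {Fri, Sat, Wed}: Mon is not in the set → false
  permit type ∈ {A, none, staff}: C is not in the set → false
  disabled placard displayed: no → false
  intended duration < 680 min: 437 < 680 is true
  hour of day (0-23) ≥ 13: 18 ≥ 13 is true
  NOT commercial vehicle: yes → false
  street-cleaning window active: no → false
  NOT snow emergency in effect: no → true
  meter paid: yes → true
Combine:
[1.2] NOT false = true
[1.3] NOT false = true
[1] true OR true OR true = true
[2.2] NOT true = false
[2] false OR false OR true = true
[3.1] NOT false = true
[3] true OR false OR false = true
[4.1] NOT true = false
[4] false OR true = true
[root] true AND true AND true AND true = true
Overall: true → permitted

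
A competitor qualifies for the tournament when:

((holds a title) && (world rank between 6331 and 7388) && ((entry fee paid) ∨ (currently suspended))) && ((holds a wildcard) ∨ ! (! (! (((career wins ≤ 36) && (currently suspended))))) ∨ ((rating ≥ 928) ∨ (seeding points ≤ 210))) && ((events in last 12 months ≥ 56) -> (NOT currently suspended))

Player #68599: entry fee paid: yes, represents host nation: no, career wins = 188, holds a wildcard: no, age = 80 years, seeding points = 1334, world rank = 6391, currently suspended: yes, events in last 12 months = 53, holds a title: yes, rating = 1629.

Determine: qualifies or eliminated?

Qualifies

Atomic conditions:
  holds a title: yes → true
  world rank between 6331 and 7388: 6391 in [6331, 7388] is true
  entry fee paid: yes → true
  currently suspended: yes → true
  holds a wildcard: no → false
  career wins ≤ 36: 188 ≤ 36 is false
  rating ≥ 928: 1629 ≥ 928 is true
  seeding points ≤ 210: 1334 ≤ 210 is false
  events in last 12 months ≥ 56: 53 ≥ 56 is false
  NOT currently suspended: yes → false
Combine:
[1.3] true OR true = true
[1] true AND true AND true = true
[2.2.1.1.1] false AND true = false
[2.2.1.1] NOT false = true
[2.2.1] NOT true = false
[2.2] NOT false = true
[2.3] true OR false = true
[2] false OR true OR true = true
[3] false → false (antecedent false ⇒ implication holds) = true
[root] true AND true AND true = true
Overall: true → qualifies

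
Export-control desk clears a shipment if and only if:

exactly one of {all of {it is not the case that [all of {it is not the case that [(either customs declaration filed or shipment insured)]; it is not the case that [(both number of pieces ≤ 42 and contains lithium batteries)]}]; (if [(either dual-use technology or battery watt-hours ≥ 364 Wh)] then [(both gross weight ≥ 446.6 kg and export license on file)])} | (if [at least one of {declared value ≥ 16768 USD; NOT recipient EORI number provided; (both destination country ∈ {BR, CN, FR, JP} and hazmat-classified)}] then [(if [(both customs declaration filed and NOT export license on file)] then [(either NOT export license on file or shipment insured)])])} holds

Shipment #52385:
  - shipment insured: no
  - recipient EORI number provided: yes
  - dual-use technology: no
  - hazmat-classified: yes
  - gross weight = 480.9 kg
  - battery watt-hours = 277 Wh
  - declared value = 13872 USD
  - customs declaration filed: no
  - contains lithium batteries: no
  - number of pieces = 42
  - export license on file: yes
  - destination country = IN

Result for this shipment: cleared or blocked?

Atomic conditions:
  customs declaration filed: no → false
  shipment insured: no → false
  number of pieces ≤ 42: 42 ≤ 42 is true
  contains lithium batteries: no → false
  dual-use technology: no → false
  battery watt-hours ≥ 364 Wh: 277 ≥ 364 is false
  gross weight ≥ 446.6 kg: 480.9 ≥ 446.6 is true
  export license on file: yes → true
  declared value ≥ 16768 USD: 13872 ≥ 16768 is false
  NOT recipient EORI number provided: yes → false
  destination country ∈ {BR, CN, FR, JP}: IN is not in the set → false
  hazmat-classified: yes → true
  NOT export license on file: yes → false
Combine:
[1.1.1.1.1] false OR false = false
[1.1.1.1] NOT false = true
[1.1.1.2.1] true AND false = false
[1.1.1.2] NOT false = true
[1.1.1] true AND true = true
[1.1] NOT true = false
[1.2.1] false OR false = false
[1.2.2] true AND true = true
[1.2] false → true (antecedent false ⇒ implication holds) = true
[1] false AND true = false
[2.1.3] false AND true = false
[2.1] false OR false OR false = false
[2.2.1] false AND false = false
[2.2.2] false OR false = false
[2.2] false → false (antecedent false ⇒ implication holds) = true
[2] false → true (antecedent false ⇒ implication holds) = true
[root] exactly-one(false, true) = true
Overall: true → cleared

Cleared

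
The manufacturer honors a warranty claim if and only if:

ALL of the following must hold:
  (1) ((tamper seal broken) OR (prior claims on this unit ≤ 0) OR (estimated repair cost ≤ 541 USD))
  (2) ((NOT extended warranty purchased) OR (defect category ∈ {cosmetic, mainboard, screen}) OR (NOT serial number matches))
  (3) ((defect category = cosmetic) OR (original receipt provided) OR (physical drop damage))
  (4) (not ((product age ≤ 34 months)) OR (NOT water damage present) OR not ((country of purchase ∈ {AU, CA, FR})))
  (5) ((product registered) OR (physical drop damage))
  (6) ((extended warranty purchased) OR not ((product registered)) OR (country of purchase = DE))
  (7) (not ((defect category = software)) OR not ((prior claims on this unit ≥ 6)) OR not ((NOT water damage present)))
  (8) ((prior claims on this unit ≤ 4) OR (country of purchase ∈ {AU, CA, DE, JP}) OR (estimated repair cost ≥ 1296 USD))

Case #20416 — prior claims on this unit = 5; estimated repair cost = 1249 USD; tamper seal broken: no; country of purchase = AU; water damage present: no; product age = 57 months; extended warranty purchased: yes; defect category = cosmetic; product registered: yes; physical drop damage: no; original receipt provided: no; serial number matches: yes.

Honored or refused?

Atomic conditions:
  tamper seal broken: no → false
  prior claims on this unit ≤ 0: 5 ≤ 0 is false
  estimated repair cost ≤ 541 USD: 1249 ≤ 541 is false
  NOT extended warranty purchased: yes → false
  defect category ∈ {cosmetic, mainboard, screen}: cosmetic is in the set → true
  NOT serial number matches: yes → false
  defect category = cosmetic: cosmetic == cosmetic is true
  original receipt provided: no → false
  physical drop damage: no → false
  product age ≤ 34 months: 57 ≤ 34 is false
  NOT water damage present: no → true
  country of purchase ∈ {AU, CA, FR}: AU is in the set → true
  product registered: yes → true
  extended warranty purchased: yes → true
  country of purchase = DE: AU == DE is false
  defect category = software: cosmetic == software is false
  prior claims on this unit ≥ 6: 5 ≥ 6 is false
  prior claims on this unit ≤ 4: 5 ≤ 4 is false
  country of purchase ∈ {AU, CA, DE, JP}: AU is in the set → true
  estimated repair cost ≥ 1296 USD: 1249 ≥ 1296 is false
Combine:
[1] false OR false OR false = false
[2] false OR true OR false = true
[3] true OR false OR false = true
[4.1] NOT false = true
[4.3] NOT true = false
[4] true OR true OR false = true
[5] true OR false = true
[6.2] NOT true = false
[6] true OR false OR false = true
[7.1] NOT false = true
[7.2] NOT false = true
[7.3] NOT true = false
[7] true OR true OR false = true
[8] false OR true OR false = true
[root] false AND true AND true AND true AND true AND true AND true AND true = false
Overall: false → refused

Refused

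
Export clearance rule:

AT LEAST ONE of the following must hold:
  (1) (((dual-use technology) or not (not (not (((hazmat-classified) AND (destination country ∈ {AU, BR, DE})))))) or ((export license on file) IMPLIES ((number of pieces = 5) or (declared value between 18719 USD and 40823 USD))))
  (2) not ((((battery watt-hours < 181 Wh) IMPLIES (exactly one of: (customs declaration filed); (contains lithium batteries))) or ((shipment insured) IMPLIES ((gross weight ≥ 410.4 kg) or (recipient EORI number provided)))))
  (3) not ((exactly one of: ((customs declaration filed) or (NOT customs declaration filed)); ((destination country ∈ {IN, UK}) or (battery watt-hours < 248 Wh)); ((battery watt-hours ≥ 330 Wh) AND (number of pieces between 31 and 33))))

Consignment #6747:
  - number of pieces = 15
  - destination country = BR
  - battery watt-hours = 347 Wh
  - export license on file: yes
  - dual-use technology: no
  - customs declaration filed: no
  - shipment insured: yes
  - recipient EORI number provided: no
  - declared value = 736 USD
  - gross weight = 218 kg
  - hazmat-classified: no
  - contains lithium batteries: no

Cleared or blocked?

Atomic conditions:
  dual-use technology: no → false
  hazmat-classified: no → false
  destination country ∈ {AU, BR, DE}: BR is in the set → true
  export license on file: yes → true
  number of pieces = 5: 15 == 5 is false
  declared value between 18719 USD and 40823 USD: 736 in [18719, 40823] is false
  battery watt-hours < 181 Wh: 347 < 181 is false
  customs declaration filed: no → false
  contains lithium batteries: no → false
  shipment insured: yes → true
  gross weight ≥ 410.4 kg: 218 ≥ 410.4 is false
  recipient EORI number provided: no → false
  NOT customs declaration filed: no → true
  destination country ∈ {IN, UK}: BR is not in the set → false
  battery watt-hours < 248 Wh: 347 < 248 is false
  battery watt-hours ≥ 330 Wh: 347 ≥ 330 is true
  number of pieces between 31 and 33: 15 in [31, 33] is false
Combine:
[1.1.2.1.1.1] false AND true = false
[1.1.2.1.1] NOT false = true
[1.1.2.1] NOT true = false
[1.1.2] NOT false = true
[1.1] false OR true = true
[1.2.2] false OR false = false
[1.2] true → false = false
[1] true OR false = true
[2.1.1.2] exactly-one(false, false) = false
[2.1.1] false → false (antecedent false ⇒ implication holds) = true
[2.1.2.2] false OR false = false
[2.1.2] true → false = false
[2.1] true OR false = true
[2] NOT true = false
[3.1.1] false OR true = true
[3.1.2] false OR false = false
[3.1.3] true AND false = false
[3.1] exactly-one(true, false, false) = true
[3] NOT true = false
[root] true OR false OR false = true
Overall: true → cleared

Cleared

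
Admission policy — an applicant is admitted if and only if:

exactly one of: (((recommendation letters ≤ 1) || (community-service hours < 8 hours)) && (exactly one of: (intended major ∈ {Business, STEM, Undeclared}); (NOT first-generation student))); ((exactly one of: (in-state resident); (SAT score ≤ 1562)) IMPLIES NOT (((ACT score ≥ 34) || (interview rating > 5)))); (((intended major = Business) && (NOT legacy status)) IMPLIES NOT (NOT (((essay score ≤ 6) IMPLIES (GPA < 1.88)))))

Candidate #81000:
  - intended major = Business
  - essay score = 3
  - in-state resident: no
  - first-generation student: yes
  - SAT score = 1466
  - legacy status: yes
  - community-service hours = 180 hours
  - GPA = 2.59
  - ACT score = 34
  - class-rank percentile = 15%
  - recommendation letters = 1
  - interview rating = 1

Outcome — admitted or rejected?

Rejected

Atomic conditions:
  recommendation letters ≤ 1: 1 ≤ 1 is true
  community-service hours < 8 hours: 180 < 8 is false
  intended major ∈ {Business, STEM, Undeclared}: Business is in the set → true
  NOT first-generation student: yes → false
  in-state resident: no → false
  SAT score ≤ 1562: 1466 ≤ 1562 is true
  ACT score ≥ 34: 34 ≥ 34 is true
  interview rating > 5: 1 > 5 is false
  intended major = Business: Business == Business is true
  NOT legacy status: yes → false
  essay score ≤ 6: 3 ≤ 6 is true
  GPA < 1.88: 2.59 < 1.88 is false
Combine:
[1.1] true OR false = true
[1.2] exactly-one(true, false) = true
[1] true AND true = true
[2.1] exactly-one(false, true) = true
[2.2.1] true OR false = true
[2.2] NOT true = false
[2] true → false = false
[3.1] true AND false = false
[3.2.1.1] true → false = false
[3.2.1] NOT false = true
[3.2] NOT true = false
[3] false → false (antecedent false ⇒ implication holds) = true
[root] exactly-one(true, false, true) = false
Overall: false → rejected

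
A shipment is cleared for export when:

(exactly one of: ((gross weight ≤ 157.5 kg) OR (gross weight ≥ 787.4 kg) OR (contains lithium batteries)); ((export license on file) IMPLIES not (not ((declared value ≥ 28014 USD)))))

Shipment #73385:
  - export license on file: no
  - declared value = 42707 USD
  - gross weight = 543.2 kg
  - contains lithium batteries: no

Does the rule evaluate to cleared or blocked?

Cleared

Atomic conditions:
  gross weight ≤ 157.5 kg: 543.2 ≤ 157.5 is false
  gross weight ≥ 787.4 kg: 543.2 ≥ 787.4 is false
  contains lithium batteries: no → false
  export license on file: no → false
  declared value ≥ 28014 USD: 42707 ≥ 28014 is true
Combine:
[1] false OR false OR false = false
[2.2.1] NOT true = false
[2.2] NOT false = true
[2] false → true (antecedent false ⇒ implication holds) = true
[root] exactly-one(false, true) = true
Overall: true → cleared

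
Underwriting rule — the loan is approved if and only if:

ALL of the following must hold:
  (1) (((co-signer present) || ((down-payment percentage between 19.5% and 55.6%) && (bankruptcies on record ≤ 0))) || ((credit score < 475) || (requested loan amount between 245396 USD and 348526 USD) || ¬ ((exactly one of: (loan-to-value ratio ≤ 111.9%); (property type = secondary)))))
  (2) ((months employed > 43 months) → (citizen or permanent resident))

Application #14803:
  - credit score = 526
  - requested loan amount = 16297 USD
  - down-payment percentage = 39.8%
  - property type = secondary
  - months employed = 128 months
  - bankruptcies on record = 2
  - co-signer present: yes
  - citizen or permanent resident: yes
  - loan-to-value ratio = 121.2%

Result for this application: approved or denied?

Approved

Atomic conditions:
  co-signer present: yes → true
  down-payment percentage between 19.5% and 55.6%: 39.8 in [19.5, 55.6] is true
  bankruptcies on record ≤ 0: 2 ≤ 0 is false
  credit score < 475: 526 < 475 is false
  requested loan amount between 245396 USD and 348526 USD: 16297 in [245396, 348526] is false
  loan-to-value ratio ≤ 111.9%: 121.2 ≤ 111.9 is false
  property type = secondary: secondary == secondary is true
  months employed > 43 months: 128 > 43 is true
  citizen or permanent resident: yes → true
Combine:
[1.1.2] true AND false = false
[1.1] true OR false = true
[1.2.3.1] exactly-one(false, true) = true
[1.2.3] NOT true = false
[1.2] false OR false OR false = false
[1] true OR false = true
[2] true → true = true
[root] true AND true = true
Overall: true → approved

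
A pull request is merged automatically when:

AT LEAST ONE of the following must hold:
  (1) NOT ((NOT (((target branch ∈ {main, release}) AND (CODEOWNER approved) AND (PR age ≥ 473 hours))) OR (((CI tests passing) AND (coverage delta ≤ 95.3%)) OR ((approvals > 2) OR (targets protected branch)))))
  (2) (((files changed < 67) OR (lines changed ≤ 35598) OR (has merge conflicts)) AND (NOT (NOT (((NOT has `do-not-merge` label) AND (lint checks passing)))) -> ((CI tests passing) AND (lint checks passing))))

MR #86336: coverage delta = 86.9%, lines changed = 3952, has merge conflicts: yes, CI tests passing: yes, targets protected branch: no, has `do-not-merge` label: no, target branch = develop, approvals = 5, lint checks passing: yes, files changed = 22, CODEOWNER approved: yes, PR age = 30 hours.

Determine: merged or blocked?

Merged

Atomic conditions:
  target branch ∈ {main, release}: develop is not in the set → false
  CODEOWNER approved: yes → true
  PR age ≥ 473 hours: 30 ≥ 473 is false
  CI tests passing: yes → true
  coverage delta ≤ 95.3%: 86.9 ≤ 95.3 is true
  approvals > 2: 5 > 2 is true
  targets protected branch: no → false
  files changed < 67: 22 < 67 is true
  lines changed ≤ 35598: 3952 ≤ 35598 is true
  has merge conflicts: yes → true
  NOT has `do-not-merge` label: no → true
  lint checks passing: yes → true
Combine:
[1.1.1.1] false AND true AND false = false
[1.1.1] NOT false = true
[1.1.2.1] true AND true = true
[1.1.2.2] true OR false = true
[1.1.2] true OR true = true
[1.1] true OR true = true
[1] NOT true = false
[2.1] true OR true OR true = true
[2.2.1.1.1] true AND true = true
[2.2.1.1] NOT true = false
[2.2.1] NOT false = true
[2.2.2] true AND true = true
[2.2] true → true = true
[2] true AND true = true
[root] false OR true = true
Overall: true → merged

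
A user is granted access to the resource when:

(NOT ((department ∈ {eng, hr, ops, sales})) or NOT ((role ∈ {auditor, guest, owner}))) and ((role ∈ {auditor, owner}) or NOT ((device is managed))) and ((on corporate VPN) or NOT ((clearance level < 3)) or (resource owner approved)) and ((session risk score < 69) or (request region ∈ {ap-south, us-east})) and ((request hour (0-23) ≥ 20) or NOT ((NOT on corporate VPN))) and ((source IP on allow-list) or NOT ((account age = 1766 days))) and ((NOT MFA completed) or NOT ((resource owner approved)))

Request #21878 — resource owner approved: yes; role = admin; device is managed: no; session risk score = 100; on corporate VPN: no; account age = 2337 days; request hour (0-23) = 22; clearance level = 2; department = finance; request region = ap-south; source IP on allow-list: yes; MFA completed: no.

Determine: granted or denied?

Atomic conditions:
  department ∈ {eng, hr, ops, sales}: finance is not in the set → false
  role ∈ {auditor, guest, owner}: admin is not in the set → false
  role ∈ {auditor, owner}: admin is not in the set → false
  device is managed: no → false
  on corporate VPN: no → false
  clearance level < 3: 2 < 3 is true
  resource owner approved: yes → true
  session risk score < 69: 100 < 69 is false
  request region ∈ {ap-south, us-east}: ap-south is in the set → true
  request hour (0-23) ≥ 20: 22 ≥ 20 is true
  NOT on corporate VPN: no → true
  source IP on allow-list: yes → true
  account age = 1766 days: 2337 == 1766 is false
  NOT MFA completed: no → true
Combine:
[1.1] NOT false = true
[1.2] NOT false = true
[1] true OR true = true
[2.2] NOT false = true
[2] false OR true = true
[3.2] NOT true = false
[3] false OR false OR true = true
[4] false OR true = true
[5.2] NOT true = false
[5] true OR false = true
[6.2] NOT false = true
[6] true OR true = true
[7.2] NOT true = false
[7] true OR false = true
[root] true AND true AND true AND true AND true AND true AND true = true
Overall: true → granted

Granted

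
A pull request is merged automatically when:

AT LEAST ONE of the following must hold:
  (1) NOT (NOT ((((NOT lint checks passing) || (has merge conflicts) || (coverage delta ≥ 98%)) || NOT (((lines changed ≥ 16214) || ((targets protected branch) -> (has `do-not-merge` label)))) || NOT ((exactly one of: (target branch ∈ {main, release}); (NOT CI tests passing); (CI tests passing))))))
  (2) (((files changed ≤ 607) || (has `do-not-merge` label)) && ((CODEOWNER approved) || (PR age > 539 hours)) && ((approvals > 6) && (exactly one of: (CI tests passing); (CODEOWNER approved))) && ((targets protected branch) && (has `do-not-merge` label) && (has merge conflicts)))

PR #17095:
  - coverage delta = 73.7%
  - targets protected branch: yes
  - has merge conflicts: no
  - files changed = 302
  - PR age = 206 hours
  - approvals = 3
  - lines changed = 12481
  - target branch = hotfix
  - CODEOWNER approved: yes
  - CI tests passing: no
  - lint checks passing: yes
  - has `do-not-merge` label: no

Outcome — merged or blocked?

Atomic conditions:
  NOT lint checks passing: yes → false
  has merge conflicts: no → false
  coverage delta ≥ 98%: 73.7 ≥ 98 is false
  lines changed ≥ 16214: 12481 ≥ 16214 is false
  targets protected branch: yes → true
  has `do-not-merge` label: no → false
  target branch ∈ {main, release}: hotfix is not in the set → false
  NOT CI tests passing: no → true
  CI tests passing: no → false
  files changed ≤ 607: 302 ≤ 607 is true
  CODEOWNER approved: yes → true
  PR age > 539 hours: 206 > 539 is false
  approvals > 6: 3 > 6 is false
Combine:
[1.1.1.1] false OR false OR false = false
[1.1.1.2.1.2] true → false = false
[1.1.1.2.1] false OR false = false
[1.1.1.2] NOT false = true
[1.1.1.3.1] exactly-one(false, true, false) = true
[1.1.1.3] NOT true = false
[1.1.1] false OR true OR false = true
[1.1] NOT true = false
[1] NOT false = true
[2.1] true OR false = true
[2.2] true OR false = true
[2.3.2] exactly-one(false, true) = true
[2.3] false AND true = false
[2.4] true AND false AND false = false
[2] true AND true AND false AND false = false
[root] true OR false = true
Overall: true → merged

Merged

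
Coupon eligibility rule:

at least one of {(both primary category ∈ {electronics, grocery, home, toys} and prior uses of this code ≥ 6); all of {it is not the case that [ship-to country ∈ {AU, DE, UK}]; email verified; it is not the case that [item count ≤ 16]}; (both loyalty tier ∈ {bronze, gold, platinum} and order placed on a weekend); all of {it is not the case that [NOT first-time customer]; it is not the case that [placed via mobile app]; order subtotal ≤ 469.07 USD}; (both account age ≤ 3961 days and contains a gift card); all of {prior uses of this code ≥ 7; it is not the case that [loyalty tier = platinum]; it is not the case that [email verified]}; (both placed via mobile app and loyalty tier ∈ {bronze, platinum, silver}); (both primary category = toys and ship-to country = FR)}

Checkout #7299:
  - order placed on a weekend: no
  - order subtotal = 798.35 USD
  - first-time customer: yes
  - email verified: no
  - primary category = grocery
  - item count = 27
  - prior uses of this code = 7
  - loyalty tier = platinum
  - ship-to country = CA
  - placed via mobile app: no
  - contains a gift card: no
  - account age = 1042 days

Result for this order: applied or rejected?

Atomic conditions:
  primary category ∈ {electronics, grocery, home, toys}: grocery is in the set → true
  prior uses of this code ≥ 6: 7 ≥ 6 is true
  ship-to country ∈ {AU, DE, UK}: CA is not in the set → false
  email verified: no → false
  item count ≤ 16: 27 ≤ 16 is false
  loyalty tier ∈ {bronze, gold, platinum}: platinum is in the set → true
  order placed on a weekend: no → false
  NOT first-time customer: yes → false
  placed via mobile app: no → false
  order subtotal ≤ 469.07 USD: 798.35 ≤ 469.07 is false
  account age ≤ 3961 days: 1042 ≤ 3961 is true
  contains a gift card: no → false
  prior uses of this code ≥ 7: 7 ≥ 7 is true
  loyalty tier = platinum: platinum == platinum is true
  loyalty tier ∈ {bronze, platinum, silver}: platinum is in the set → true
  primary category = toys: grocery == toys is false
  ship-to country = FR: CA == FR is false
Combine:
[1] true AND true = true
[2.1] NOT false = true
[2.3] NOT false = true
[2] true AND false AND true = false
[3] true AND false = false
[4.1] NOT false = true
[4.2] NOT false = true
[4] true AND true AND false = false
[5] true AND false = false
[6.2] NOT true = false
[6.3] NOT false = true
[6] true AND false AND true = false
[7] false AND true = false
[8] false AND false = false
[root] true OR false OR false OR false OR false OR false OR false OR false = true
Overall: true → applied

Applied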